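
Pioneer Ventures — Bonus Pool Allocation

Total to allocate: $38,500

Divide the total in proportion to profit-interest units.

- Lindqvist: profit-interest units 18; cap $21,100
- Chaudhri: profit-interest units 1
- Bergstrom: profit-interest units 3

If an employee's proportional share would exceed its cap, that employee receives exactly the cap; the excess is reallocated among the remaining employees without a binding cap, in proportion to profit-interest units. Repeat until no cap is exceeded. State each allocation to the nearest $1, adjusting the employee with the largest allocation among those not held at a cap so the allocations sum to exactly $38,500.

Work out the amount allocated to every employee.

Total profit-interest units = 22.
Unconstrained shares: Lindqvist 31,500.00; Chaudhri 1,750.00; Bergstrom 5,250.00.
Held at cap: Lindqvist ($21,100); residual $17,400 reallocated over remaining profit-interest units 4.
Remaining shares: Chaudhri 4,350.00 → $4,350; Bergstrom 13,050.00 → $13,050.

Lindqvist: $21,100; Chaudhri: $4,350; Bergstrom: $13,050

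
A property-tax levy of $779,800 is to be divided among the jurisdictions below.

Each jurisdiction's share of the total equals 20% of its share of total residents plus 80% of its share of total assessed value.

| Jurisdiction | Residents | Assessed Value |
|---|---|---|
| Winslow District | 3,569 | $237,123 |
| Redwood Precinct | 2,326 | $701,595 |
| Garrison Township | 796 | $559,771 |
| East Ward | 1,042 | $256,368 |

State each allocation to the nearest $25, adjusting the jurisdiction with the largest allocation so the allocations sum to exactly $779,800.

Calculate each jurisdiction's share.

Residents total 7,733; assessed value total 1,754,857.
Blended shares (20% residents + 80% assessed value): Winslow District 0.2004; Redwood Precinct 0.3800; Garrison Township 0.2758; East Ward 0.1438.
Pro-rata amounts: Winslow District 156,275.64; Redwood Precinct 296,323.38; Garrison Township 215,048.69; East Ward 112,152.29.
Rounded to nearest $25: Winslow District $156,275; Redwood Precinct $296,325; Garrison Township $215,050; East Ward $112,150. Sum = $779,800.
Sum already equals the total — no adjustment.

Winslow District: $156,275 · Redwood Precinct: $296,325 · Garrison Township: $215,050 · East Ward: $112,150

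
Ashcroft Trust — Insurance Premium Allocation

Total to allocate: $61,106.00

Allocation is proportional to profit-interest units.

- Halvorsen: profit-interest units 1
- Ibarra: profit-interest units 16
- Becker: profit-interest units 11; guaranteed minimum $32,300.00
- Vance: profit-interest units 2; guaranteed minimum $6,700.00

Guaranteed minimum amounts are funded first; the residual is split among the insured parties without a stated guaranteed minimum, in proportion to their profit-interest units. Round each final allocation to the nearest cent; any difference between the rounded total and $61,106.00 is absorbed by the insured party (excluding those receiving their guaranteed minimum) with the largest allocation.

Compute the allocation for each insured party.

Halvorsen: $1,300.35 | Ibarra: $20,805.65 | Becker: $32,300.00 | Vance: $6,700.00

Guaranteed amounts: Becker $32,300.00; Vance $6,700.00. Residual $22,106.00.
Residual split over remaining profit-interest units 17: Halvorsen 1,300.3529 → $1,300.35; Ibarra 20,805.6471 → $20,805.65.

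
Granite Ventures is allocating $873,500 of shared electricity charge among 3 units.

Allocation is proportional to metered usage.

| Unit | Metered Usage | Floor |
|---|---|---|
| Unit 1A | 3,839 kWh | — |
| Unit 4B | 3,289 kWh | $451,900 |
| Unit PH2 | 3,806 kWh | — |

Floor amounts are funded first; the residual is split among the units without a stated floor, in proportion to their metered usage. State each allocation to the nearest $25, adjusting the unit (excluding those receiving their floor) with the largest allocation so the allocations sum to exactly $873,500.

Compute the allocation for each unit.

Minimums first: Unit 4B $451,900. Balance $421,600.
Balance split over remaining metered usage 7,645: Unit 1A 211,709.93 → $211,700; Unit PH2 209,890.07 → $209,900.

Unit 1A: $211,700 | Unit 4B: $451,900 | Unit PH2: $209,900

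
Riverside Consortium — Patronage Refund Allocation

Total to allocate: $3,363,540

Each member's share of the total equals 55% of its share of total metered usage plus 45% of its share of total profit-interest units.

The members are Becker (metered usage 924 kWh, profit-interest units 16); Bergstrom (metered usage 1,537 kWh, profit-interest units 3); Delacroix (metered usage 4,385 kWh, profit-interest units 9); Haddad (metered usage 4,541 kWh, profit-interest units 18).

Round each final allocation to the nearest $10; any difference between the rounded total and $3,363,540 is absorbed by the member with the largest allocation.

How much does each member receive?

Metered usage total 11,387; profit-interest units total 46.
Composite weights (55% metered usage + 45% profit-interest units): Becker 0.2012; Bergstrom 0.1036; Delacroix 0.2998; Haddad 0.3954.
Proportional shares: Becker 676,581.39; Bergstrom 348,415.63; Delacroix 1,008,530.63; Haddad 1,330,012.36.
After rounding ($10): Becker $676,580; Bergstrom $348,420; Delacroix $1,008,530; Haddad $1,330,010. Sum = $3,363,540.
Sum already equals the total — no adjustment.

Becker: $676,580; Bergstrom: $348,420; Delacroix: $1,008,530; Haddad: $1,330,010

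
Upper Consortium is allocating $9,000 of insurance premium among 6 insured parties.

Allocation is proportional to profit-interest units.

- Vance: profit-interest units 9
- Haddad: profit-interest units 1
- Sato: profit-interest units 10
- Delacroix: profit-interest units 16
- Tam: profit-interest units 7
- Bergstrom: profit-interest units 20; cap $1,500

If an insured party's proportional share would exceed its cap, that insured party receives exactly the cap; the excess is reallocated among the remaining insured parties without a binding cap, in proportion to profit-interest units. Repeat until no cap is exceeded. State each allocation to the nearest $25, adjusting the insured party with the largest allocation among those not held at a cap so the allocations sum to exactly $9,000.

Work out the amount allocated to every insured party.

Total profit-interest units = 63.
Proportional shares (ignoring caps): Vance 1,285.71; Haddad 142.86; Sato 1,428.57; Delacroix 2,285.71; Tam 1,000.00; Bergstrom 2,857.14.
Held at cap: Bergstrom ($1,500); remaining pool $7,500 reallocated over remaining profit-interest units 43.
Shares after redistribution: Vance 1,569.77 → $1,575; Haddad 174.42 → $175; Sato 1,744.19 → $1,750; Delacroix 2,790.70 → $2,800; Tam 1,220.93 → $1,225.
Rounding difference −$25 applied to Delacroix → $2,775.

Vance: $1,575; Haddad: $175; Sato: $1,750; Delacroix: $2,775; Tam: $1,225; Bergstrom: $1,500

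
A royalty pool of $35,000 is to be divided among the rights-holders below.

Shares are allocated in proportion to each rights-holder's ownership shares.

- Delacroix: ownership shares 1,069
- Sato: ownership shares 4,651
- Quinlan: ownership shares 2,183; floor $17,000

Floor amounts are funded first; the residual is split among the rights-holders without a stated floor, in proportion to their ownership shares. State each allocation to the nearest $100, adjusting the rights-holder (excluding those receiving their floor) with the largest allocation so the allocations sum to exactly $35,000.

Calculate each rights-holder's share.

Delacroix: $3,400; Sato: $14,600; Quinlan: $17,000

Fund the minimums — Quinlan $17,000. Balance $18,000.
Balance split over remaining ownership shares 5,720: Delacroix 3,363.99 → $3,400; Sato 14,636.01 → $14,600.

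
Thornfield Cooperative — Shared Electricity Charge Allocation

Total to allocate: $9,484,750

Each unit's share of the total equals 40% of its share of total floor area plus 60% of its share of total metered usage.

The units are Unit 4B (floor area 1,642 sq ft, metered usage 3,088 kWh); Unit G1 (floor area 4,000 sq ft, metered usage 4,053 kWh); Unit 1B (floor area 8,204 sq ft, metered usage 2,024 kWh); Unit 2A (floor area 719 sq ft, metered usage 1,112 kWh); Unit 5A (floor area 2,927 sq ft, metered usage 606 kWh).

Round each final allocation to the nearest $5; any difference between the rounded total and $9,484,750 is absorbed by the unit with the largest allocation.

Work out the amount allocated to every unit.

Floor area total 17,492; metered usage total 10,883.
Blended shares (40% floor area + 60% metered usage): Unit 4B 0.2078; Unit G1 0.3149; Unit 1B 0.2992; Unit 2A 0.0777; Unit 5A 0.1003.
Raw shares: Unit 4B 1,970,890.91; Unit G1 2,986,935.60; Unit 1B 2,837,767.40; Unit 2A 737,424.39; Unit 5A 951,731.69.
After rounding ($5): Unit 4B $1,970,890; Unit G1 $2,986,935; Unit 1B $2,837,765; Unit 2A $737,425; Unit 5A $951,730. Sum = $9,484,745.
Difference $9,484,750 − $9,484,745 = +$5 applied to largest allocation (Unit G1): Unit G1 becomes $2,986,940.

Unit 4B: $1,970,890 | Unit G1: $2,986,940 | Unit 1B: $2,837,765 | Unit 2A: $737,425 | Unit 5A: $951,730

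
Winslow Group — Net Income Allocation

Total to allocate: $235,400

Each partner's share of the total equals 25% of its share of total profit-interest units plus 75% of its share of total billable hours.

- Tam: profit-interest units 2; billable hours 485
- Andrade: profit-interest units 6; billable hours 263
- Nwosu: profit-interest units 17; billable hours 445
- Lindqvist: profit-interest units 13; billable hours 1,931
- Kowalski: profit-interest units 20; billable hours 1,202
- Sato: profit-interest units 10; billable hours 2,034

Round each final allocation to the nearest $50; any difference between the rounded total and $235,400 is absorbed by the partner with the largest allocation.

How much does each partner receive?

Tam: $15,200 · Andrade: $12,500 · Nwosu: $27,050 · Lindqvist: $64,850 · Kowalski: $50,700 · Sato: $65,100

Profit-interest units total 68; billable hours total 6,360.
Composite weights (25% profit-interest units + 75% billable hours): Tam 0.0645; Andrade 0.0531; Nwosu 0.1150; Lindqvist 0.2755; Kowalski 0.2153; Sato 0.2766.
Pro-rata amounts: Tam 15,194.21; Andrade 12,493.38; Nwosu 27,065.45; Lindqvist 64,854.20; Kowalski 50,675.66; Sato 65,117.10.
Rounded to nearest $50: Tam $15,200; Andrade $12,500; Nwosu $27,050; Lindqvist $64,850; Kowalski $50,700; Sato $65,100. Sum = $235,400.
No rounding difference to absorb.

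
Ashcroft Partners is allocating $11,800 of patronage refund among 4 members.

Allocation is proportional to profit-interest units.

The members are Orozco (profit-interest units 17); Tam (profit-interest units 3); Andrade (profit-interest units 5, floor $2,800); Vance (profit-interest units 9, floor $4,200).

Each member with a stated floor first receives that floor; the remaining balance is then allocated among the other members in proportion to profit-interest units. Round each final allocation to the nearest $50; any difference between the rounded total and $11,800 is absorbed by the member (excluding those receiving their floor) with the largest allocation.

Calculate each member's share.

Minimums first: Andrade $2,800; Vance $4,200. Remaining pool $4,800.
Remaining pool split over remaining profit-interest units 20: Orozco 4,080.00 → $4,100; Tam 720.00 → $700.

Orozco: $4,100 · Tam: $700 · Andrade: $2,800 · Vance: $4,200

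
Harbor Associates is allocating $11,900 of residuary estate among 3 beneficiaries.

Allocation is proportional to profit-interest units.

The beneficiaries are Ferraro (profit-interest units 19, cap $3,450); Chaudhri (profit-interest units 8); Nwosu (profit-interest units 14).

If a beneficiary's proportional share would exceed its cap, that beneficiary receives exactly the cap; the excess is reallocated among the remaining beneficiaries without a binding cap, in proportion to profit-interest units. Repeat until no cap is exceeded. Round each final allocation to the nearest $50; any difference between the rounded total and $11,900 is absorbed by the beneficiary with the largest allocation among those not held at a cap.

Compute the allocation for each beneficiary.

Profit-interest units total: 41.
Proportional shares (ignoring caps): Ferraro 5,514.63; Chaudhri 2,321.95; Nwosu 4,063.41.
Held at cap: Ferraro ($3,450); residual $8,450 reallocated over remaining profit-interest units 22.
Shares after redistribution: Chaudhri 3,072.73 → $3,050; Nwosu 5,377.27 → $5,400.

Ferraro: $3,450 | Chaudhri: $3,050 | Nwosu: $5,400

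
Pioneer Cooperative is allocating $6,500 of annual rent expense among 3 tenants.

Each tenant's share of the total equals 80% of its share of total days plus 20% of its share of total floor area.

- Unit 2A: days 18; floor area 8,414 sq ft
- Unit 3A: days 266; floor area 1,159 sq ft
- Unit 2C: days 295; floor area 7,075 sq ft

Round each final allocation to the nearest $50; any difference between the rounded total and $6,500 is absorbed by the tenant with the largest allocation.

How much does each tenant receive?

Unit 2A: $800 · Unit 3A: $2,500 · Unit 2C: $3,200

Days total 579; floor area total 16,648.
Blended shares (80% days + 20% floor area): Unit 2A 0.1260; Unit 3A 0.3815; Unit 2C 0.4926.
Proportional shares: Unit 2A 818.69; Unit 3A 2,479.45; Unit 2C 3,201.86.
Rounded to nearest $50: Unit 2A $800; Unit 3A $2,500; Unit 2C $3,200. Sum = $6,500.
No rounding difference to absorb.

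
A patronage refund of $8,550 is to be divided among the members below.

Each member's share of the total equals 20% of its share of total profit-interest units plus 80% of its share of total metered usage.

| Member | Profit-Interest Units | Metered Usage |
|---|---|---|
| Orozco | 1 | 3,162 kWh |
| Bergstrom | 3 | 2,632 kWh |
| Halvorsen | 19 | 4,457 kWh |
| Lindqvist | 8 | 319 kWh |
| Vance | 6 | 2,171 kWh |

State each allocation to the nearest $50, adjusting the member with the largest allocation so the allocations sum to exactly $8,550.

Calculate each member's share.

Profit-interest units total 37; metered usage total 12,741.
Combined weights (20% profit-interest units + 80% metered usage): Orozco 0.2039; Bergstrom 0.1815; Halvorsen 0.3826; Lindqvist 0.0633; Vance 0.1687.
Proportional shares: Orozco 1,743.73; Bergstrom 1,551.64; Halvorsen 3,270.85; Lindqvist 540.98; Vance 1,442.80.
At nearest $50: Orozco $1,750; Bergstrom $1,550; Halvorsen $3,250; Lindqvist $550; Vance $1,450. Sum = $8,550.
Rounded total matches; no reconciliation needed.

Orozco: $1,750 · Bergstrom: $1,550 · Halvorsen: $3,250 · Lindqvist: $550 · Vance: $1,450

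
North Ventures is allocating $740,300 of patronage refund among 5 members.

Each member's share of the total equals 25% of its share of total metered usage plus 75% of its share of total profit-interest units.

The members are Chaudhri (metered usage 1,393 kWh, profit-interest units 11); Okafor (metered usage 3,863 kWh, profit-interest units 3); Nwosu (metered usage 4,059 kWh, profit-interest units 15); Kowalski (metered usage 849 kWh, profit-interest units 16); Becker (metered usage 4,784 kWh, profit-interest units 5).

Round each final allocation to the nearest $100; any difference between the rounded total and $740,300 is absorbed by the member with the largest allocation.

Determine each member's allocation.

Totals — metered usage 14,948, profit-interest units 50.
Composite weights (25% metered usage + 75% profit-interest units): Chaudhri 0.1883; Okafor 0.1096; Nwosu 0.2929; Kowalski 0.2542; Becker 0.1550.
Proportional shares: Chaudhri 139,396.59; Okafor 81,142.29; Nwosu 216,823.01; Kowalski 188,183.69; Becker 114,754.42.
After rounding ($100): Chaudhri $139,400; Okafor $81,100; Nwosu $216,800; Kowalski $188,200; Becker $114,800. Sum = $740,300.
Rounded total matches; no reconciliation needed.

Chaudhri: $139,400 | Okafor: $81,100 | Nwosu: $216,800 | Kowalski: $188,200 | Becker: $114,800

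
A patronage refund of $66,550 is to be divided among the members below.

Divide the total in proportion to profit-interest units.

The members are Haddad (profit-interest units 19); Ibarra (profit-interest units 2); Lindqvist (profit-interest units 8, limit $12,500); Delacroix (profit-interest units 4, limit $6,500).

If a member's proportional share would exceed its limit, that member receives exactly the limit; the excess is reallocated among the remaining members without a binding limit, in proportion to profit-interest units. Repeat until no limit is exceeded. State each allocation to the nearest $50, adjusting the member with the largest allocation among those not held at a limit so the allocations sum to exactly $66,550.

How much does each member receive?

Profit-interest units total: 33.
Proportional shares (ignoring caps): Haddad 38,316.67; Ibarra 4,033.33; Lindqvist 16,133.33; Delacroix 8,066.67.
Cap binds for Lindqvist ($12,500), Delacroix ($6,500); remaining pool $47,550 reallocated over remaining profit-interest units 21.
Shares after redistribution: Haddad 43,021.43 → $43,000; Ibarra 4,528.57 → $4,550.

Haddad: $43,000 · Ibarra: $4,550 · Lindqvist: $12,500 · Delacroix: $6,500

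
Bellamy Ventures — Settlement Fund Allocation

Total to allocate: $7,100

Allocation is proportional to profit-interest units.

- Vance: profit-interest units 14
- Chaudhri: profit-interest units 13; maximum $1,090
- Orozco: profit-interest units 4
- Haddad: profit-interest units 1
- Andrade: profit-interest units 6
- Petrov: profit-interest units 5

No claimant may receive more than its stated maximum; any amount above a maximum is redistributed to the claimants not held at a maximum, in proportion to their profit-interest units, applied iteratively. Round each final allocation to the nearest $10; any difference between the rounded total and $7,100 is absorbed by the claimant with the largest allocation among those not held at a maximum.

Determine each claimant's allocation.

Total profit-interest units = 43.
Proportional shares (ignoring caps): Vance 2,311.63; Chaudhri 2,146.51; Orozco 660.47; Haddad 165.12; Andrade 990.70; Petrov 825.58.
Capped: Chaudhri ($1,090); remaining pool $6,010 reallocated over remaining profit-interest units 30.
Redistributed shares: Vance 2,804.67 → $2,800; Orozco 801.33 → $800; Haddad 200.33 → $200; Andrade 1,202.00 → $1,200; Petrov 1,001.67 → $1,000.
Rounding difference +$10 applied to Vance → $2,810.

Vance: $2,810; Chaudhri: $1,090; Orozco: $800; Haddad: $200; Andrade: $1,200; Petrov: $1,000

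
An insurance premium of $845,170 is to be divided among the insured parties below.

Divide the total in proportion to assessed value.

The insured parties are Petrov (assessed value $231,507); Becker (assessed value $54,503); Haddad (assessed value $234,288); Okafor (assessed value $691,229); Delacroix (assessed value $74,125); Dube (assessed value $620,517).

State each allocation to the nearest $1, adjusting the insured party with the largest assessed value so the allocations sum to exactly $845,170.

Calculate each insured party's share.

Assessed value total: 231,507 + 54,503 + 234,288 + 691,229 + 74,125 + 620,517 = 1,906,169.
Raw shares: Petrov 102,647.13; Becker 24,165.91; Haddad 103,880.19; Okafor 306,481.75; Delacroix 32,866.04; Dube 275,128.99.
At nearest $1: Petrov $102,647; Becker $24,166; Haddad $103,880; Okafor $306,482; Delacroix $32,866; Dube $275,129. Sum = $845,170.
No rounding difference to absorb.

Petrov: $102,647 | Becker: $24,166 | Haddad: $103,880 | Okafor: $306,482 | Delacroix: $32,866 | Dube: $275,129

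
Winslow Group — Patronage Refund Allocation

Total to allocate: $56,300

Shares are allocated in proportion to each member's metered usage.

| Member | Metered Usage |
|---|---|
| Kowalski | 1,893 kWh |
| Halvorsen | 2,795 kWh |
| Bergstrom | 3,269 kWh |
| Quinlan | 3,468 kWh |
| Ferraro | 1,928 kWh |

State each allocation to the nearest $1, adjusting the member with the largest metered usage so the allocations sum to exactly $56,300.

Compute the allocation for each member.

Kowalski: $7,981; Halvorsen: $11,785; Bergstrom: $13,783; Quinlan: $14,622; Ferraro: $8,129

Total metered usage = 1,893 + 2,795 + 3,269 + 3,468 + 1,928 = 13,353.
Raw shares: Kowalski 7,981.42; Halvorsen 11,784.51; Bergstrom 13,783.02; Quinlan 14,622.06; Ferraro 8,128.99.
After rounding ($1): Kowalski $7,981; Halvorsen $11,785; Bergstrom $13,783; Quinlan $14,622; Ferraro $8,129. Sum = $56,300.
Rounded total matches; no reconciliation needed.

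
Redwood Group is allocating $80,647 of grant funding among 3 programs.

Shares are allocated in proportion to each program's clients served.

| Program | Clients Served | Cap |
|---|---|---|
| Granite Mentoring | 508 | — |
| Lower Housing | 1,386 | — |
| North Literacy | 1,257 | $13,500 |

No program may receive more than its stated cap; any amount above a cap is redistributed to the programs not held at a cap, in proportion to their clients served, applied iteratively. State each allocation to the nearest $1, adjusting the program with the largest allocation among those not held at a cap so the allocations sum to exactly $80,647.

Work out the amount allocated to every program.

Sum of clients served: 3,151.
Pro-rata shares before constraints: Granite Mentoring 13,001.80; Lower Housing 35,473.42; North Literacy 32,171.78.
Cap binds for North Literacy ($13,500); balance $67,147 reallocated over remaining clients served 1,894.
Redistributed shares: Granite Mentoring 18,009.86 → $18,010; Lower Housing 49,137.14 → $49,137.

Granite Mentoring: $18,010; Lower Housing: $49,137; North Literacy: $13,500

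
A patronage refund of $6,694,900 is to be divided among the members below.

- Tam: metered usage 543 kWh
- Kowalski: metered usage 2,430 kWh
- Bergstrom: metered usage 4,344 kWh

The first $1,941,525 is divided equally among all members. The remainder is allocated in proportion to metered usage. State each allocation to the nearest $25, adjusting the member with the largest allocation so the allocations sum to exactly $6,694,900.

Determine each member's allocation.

Tam: $999,925; Kowalski: $2,225,775; Bergstrom: $3,469,200

Equal tier: $1,941,525 ÷ 3 = $647,175 apiece.
Remainder $4,753,375 by metered usage (total 7,317): Tam 352,751.49 → $352,750; Kowalski 1,578,611.62 → $1,578,600; Bergstrom 2,822,011.89 → $2,822,000.
Rounding difference +$25 on remainder applied to Bergstrom.
Totals: Tam $647,175 + $352,750 = $999,925; Kowalski $647,175 + $1,578,600 = $2,225,775; Bergstrom $647,175 + $2,822,025 = $3,469,200.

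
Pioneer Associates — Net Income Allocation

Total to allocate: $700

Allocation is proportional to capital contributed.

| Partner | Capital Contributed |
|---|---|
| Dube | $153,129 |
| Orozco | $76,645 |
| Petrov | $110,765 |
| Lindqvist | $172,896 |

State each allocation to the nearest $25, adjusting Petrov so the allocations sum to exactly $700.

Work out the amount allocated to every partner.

Dube: $200 | Orozco: $100 | Petrov: $175 | Lindqvist: $225

Capital contributed total: 513,435.
Proportional shares: Dube 153,129/513,435 × $700 = 208.77; Orozco 76,645/513,435 × $700 = 104.50; Petrov 110,765/513,435 × $700 = 151.01; Lindqvist 172,896/513,435 × $700 = 235.72.
At nearest $25: Dube $200; Orozco $100; Petrov $150; Lindqvist $225. Sum = $675.
Difference $700 − $675 = +$25 applied to Petrov: Petrov becomes $175.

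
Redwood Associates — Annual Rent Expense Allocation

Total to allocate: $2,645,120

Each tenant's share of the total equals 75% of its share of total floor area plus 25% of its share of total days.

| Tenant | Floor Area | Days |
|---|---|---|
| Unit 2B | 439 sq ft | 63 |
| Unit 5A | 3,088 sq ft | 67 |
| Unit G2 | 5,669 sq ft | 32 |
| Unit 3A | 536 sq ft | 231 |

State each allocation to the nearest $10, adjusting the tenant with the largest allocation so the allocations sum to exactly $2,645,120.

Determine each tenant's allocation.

Unit 2B: $195,500; Unit 5A: $742,220; Unit G2: $1,209,450; Unit 3A: $497,950

Floor area total 9,732; days total 393.
Composite weights (75% floor area + 25% days): Unit 2B 0.0739; Unit 5A 0.2806; Unit G2 0.4572; Unit 3A 0.1883.
Raw shares: Unit 2B 195,495.60; Unit 5A 742,217.15; Unit G2 1,209,453.91; Unit 3A 497,953.34.
Rounded to nearest $10: Unit 2B $195,500; Unit 5A $742,220; Unit G2 $1,209,450; Unit 3A $497,950. Sum = $2,645,120.
Rounded total matches; no reconciliation needed.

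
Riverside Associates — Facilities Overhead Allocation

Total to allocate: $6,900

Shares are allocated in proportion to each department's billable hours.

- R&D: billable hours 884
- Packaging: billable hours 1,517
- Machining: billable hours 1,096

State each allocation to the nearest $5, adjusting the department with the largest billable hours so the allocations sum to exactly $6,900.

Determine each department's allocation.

R&D: $1,745; Packaging: $2,990; Machining: $2,165

Billable hours total: 3,497.
Unrounded shares: R&D 884/3,497 × $6,900 = 1,744.24; Packaging 1,517/3,497 × $6,900 = 2,993.22; Machining 1,096/3,497 × $6,900 = 2,162.54.
At nearest $5: R&D $1,745; Packaging $2,995; Machining $2,165. Sum = $6,905.
Difference $6,900 − $6,905 = −$5 applied to largest billable hours (Packaging): Packaging becomes $2,990.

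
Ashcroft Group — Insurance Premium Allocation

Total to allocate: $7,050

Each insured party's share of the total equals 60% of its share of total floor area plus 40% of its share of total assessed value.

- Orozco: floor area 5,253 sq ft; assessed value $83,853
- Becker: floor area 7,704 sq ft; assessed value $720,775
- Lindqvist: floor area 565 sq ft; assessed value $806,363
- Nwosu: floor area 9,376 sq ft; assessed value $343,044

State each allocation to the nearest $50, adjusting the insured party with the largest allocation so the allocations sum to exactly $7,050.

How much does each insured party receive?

Totals — floor area 22,898, assessed value 1,954,035.
Combined weights (60% floor area + 40% assessed value): Orozco 0.1548; Becker 0.3494; Lindqvist 0.1799; Nwosu 0.3159.
Raw shares: Orozco 1,091.41; Becker 2,463.38; Lindqvist 1,268.09; Nwosu 2,227.12.
Rounded to nearest $50: Orozco $1,100; Becker $2,450; Lindqvist $1,250; Nwosu $2,250. Sum = $7,050.
Rounded total matches; no reconciliation needed.

Orozco: $1,100 · Becker: $2,450 · Lindqvist: $1,250 · Nwosu: $2,250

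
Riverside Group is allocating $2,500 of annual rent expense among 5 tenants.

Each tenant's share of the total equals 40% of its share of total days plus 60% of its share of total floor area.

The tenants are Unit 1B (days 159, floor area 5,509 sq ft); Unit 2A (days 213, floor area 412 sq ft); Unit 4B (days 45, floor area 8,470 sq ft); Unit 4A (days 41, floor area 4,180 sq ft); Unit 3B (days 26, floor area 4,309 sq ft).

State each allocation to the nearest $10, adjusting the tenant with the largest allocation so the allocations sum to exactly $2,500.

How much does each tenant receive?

Unit 1B: $680; Unit 2A: $470; Unit 4B: $650; Unit 4A: $360; Unit 3B: $340

Totals — days 484, floor area 22,880.
Blended shares (40% days + 60% floor area): Unit 1B 0.2759; Unit 2A 0.1868; Unit 4B 0.2593; Unit 4A 0.1435; Unit 3B 0.1345.
Proportional shares: Unit 1B 689.68; Unit 2A 467.09; Unit 4B 648.26; Unit 4A 358.75; Unit 3B 336.21.
Rounded to nearest $10: Unit 1B $690; Unit 2A $470; Unit 4B $650; Unit 4A $360; Unit 3B $340. Sum = $2,510.
Difference $2,500 − $2,510 = −$10 applied to largest allocation (Unit 1B): Unit 1B becomes $680.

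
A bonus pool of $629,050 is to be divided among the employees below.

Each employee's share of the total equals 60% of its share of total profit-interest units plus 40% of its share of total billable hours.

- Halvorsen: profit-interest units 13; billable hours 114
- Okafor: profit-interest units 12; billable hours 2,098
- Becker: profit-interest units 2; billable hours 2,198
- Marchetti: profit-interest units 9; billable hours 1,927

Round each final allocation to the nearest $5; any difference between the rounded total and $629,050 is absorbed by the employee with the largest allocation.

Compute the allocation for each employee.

Totals — profit-interest units 36, billable hours 6,337.
Composite weights (60% profit-interest units + 40% billable hours): Halvorsen 0.2239; Okafor 0.3324; Becker 0.1721; Marchetti 0.2716.
Proportional shares: Halvorsen 140,820.71; Okafor 209,114.21; Becker 108,243.19; Marchetti 170,871.90.
At nearest $5: Halvorsen $140,820; Okafor $209,115; Becker $108,245; Marchetti $170,870. Sum = $629,050.
Sum already equals the total — no adjustment.

Halvorsen: $140,820 | Okafor: $209,115 | Becker: $108,245 | Marchetti: $170,870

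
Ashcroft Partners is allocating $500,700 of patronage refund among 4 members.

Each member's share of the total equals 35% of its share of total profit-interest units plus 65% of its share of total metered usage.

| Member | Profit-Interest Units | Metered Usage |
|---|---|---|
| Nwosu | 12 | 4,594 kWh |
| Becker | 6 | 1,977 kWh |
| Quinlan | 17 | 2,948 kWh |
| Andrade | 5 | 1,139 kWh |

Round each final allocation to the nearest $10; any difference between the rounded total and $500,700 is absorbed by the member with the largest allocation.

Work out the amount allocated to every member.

Nwosu: $192,850; Becker: $86,660; Quinlan: $164,500; Andrade: $56,690

Profit-interest units total 40; metered usage total 10,658.
Combined weights (35% profit-interest units + 65% metered usage): Nwosu 0.3852; Becker 0.1731; Quinlan 0.3285; Andrade 0.1132.
Unrounded shares: Nwosu 192,856.88; Becker 86,656.85; Quinlan 164,499.89; Andrade 56,686.38.
Rounded to nearest $10: Nwosu $192,860; Becker $86,660; Quinlan $164,500; Andrade $56,690. Sum = $500,710.
Difference $500,700 − $500,710 = −$10 applied to largest allocation (Nwosu): Nwosu becomes $192,850.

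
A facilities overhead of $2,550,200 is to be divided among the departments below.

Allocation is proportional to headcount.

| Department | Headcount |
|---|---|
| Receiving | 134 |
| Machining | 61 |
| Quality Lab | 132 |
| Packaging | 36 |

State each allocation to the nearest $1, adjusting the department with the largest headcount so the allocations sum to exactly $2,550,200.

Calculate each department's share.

Headcount total: 134 + 61 + 132 + 36 = 363.
Pro-rata amounts: Receiving 941,396.14; Machining 428,546.01; Quality Lab 927,345.45; Packaging 252,912.40.
After rounding ($1): Receiving $941,396; Machining $428,546; Quality Lab $927,345; Packaging $252,912. Sum = $2,550,199.
Difference $2,550,200 − $2,550,199 = +$1 applied to largest headcount (Receiving): Receiving becomes $941,397.

Receiving: $941,397 | Machining: $428,546 | Quality Lab: $927,345 | Packaging: $252,912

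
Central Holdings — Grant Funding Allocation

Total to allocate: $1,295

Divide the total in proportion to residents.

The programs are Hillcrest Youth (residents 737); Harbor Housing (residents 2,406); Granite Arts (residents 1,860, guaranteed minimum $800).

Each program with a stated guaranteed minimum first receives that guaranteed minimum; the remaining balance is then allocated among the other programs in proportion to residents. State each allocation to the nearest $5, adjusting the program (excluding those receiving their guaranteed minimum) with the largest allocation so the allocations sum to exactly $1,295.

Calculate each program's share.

Guaranteed amounts: Granite Arts $800. Remaining pool $495.
Remaining pool split over remaining residents 3,143: Hillcrest Youth 116.07 → $115; Harbor Housing 378.93 → $380.

Hillcrest Youth: $115 · Harbor Housing: $380 · Granite Arts: $800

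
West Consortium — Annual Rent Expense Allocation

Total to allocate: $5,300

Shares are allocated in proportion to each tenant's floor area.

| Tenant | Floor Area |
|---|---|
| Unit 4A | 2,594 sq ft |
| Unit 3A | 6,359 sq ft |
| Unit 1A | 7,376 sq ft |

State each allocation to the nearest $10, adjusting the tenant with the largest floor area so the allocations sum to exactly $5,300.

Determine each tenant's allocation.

Unit 4A: $840 · Unit 3A: $2,060 · Unit 1A: $2,400

Total floor area = 16,329.
Unrounded shares: Unit 4A 2,594/16,329 × $5,300 = 841.95; Unit 3A 6,359/16,329 × $5,300 = 2,063.98; Unit 1A 7,376/16,329 × $5,300 = 2,394.07.
After rounding ($10): Unit 4A $840; Unit 3A $2,060; Unit 1A $2,390. Sum = $5,290.
Difference $5,300 − $5,290 = +$10 applied to largest floor area (Unit 1A): Unit 1A becomes $2,400.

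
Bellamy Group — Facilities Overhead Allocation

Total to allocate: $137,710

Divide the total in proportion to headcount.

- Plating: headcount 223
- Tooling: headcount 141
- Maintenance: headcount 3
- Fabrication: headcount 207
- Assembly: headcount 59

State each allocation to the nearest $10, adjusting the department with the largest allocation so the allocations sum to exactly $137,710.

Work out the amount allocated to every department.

Plating: $48,520 · Tooling: $30,670 · Maintenance: $650 · Fabrication: $45,030 · Assembly: $12,840

Combined headcount = 633.
Unrounded shares: Plating 223/633 × $137,710 = 48,513.95; Tooling 141/633 × $137,710 = 30,674.74; Maintenance 3/633 × $137,710 = 652.65; Fabrication 207/633 × $137,710 = 45,033.13; Assembly 59/633 × $137,710 = 12,835.53.
Rounded to nearest $10: Plating $48,510; Tooling $30,670; Maintenance $650; Fabrication $45,030; Assembly $12,840. Sum = $137,700.
Difference $137,710 − $137,700 = +$10 applied to largest allocation (Plating): Plating becomes $48,520.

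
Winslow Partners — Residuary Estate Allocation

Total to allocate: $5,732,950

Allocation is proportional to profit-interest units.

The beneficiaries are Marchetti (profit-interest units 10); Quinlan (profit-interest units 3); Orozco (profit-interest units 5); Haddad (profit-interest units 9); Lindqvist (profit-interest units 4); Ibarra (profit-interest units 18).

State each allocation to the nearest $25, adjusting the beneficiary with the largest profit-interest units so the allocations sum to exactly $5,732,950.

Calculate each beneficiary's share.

Sum of profit-interest units: 49.
Unrounded shares: Marchetti 10/49 × $5,732,950 = 1,169,989.80; Quinlan 3/49 × $5,732,950 = 350,996.94; Orozco 5/49 × $5,732,950 = 584,994.90; Haddad 9/49 × $5,732,950 = 1,052,990.82; Lindqvist 4/49 × $5,732,950 = 467,995.92; Ibarra 18/49 × $5,732,950 = 2,105,981.63.
At nearest $25: Marchetti $1,170,000; Quinlan $351,000; Orozco $585,000; Haddad $1,053,000; Lindqvist $468,000; Ibarra $2,105,975. Sum = $5,732,975.
Difference $5,732,950 − $5,732,975 = −$25 applied to largest profit-interest units (Ibarra): Ibarra becomes $2,105,950.

Marchetti: $1,170,000 | Quinlan: $351,000 | Orozco: $585,000 | Haddad: $1,053,000 | Lindqvist: $468,000 | Ibarra: $2,105,950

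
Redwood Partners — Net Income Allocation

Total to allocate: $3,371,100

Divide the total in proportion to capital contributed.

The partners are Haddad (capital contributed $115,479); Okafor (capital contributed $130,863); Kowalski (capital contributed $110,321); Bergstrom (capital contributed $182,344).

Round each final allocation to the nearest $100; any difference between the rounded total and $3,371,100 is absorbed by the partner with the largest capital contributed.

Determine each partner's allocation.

Haddad: $722,200 | Okafor: $818,500 | Kowalski: $690,000 | Bergstrom: $1,140,400

Total capital contributed = 115,479 + 130,863 + 110,321 + 182,344 = 539,007.
Proportional shares: Haddad 722,237.85; Okafor 818,453.67; Kowalski 689,978.28; Bergstrom 1,140,430.20.
After rounding ($100): Haddad $722,200; Okafor $818,500; Kowalski $690,000; Bergstrom $1,140,400. Sum = $3,371,100.
Rounded total matches; no reconciliation needed.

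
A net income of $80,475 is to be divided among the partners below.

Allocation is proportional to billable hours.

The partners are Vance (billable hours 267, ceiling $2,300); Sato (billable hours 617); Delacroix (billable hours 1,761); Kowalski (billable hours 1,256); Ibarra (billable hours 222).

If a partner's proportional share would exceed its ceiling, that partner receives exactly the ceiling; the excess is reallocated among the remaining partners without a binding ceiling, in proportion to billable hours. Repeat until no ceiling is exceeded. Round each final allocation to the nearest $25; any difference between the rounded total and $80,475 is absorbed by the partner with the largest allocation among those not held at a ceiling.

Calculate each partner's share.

Vance: $2,300 | Sato: $12,500 | Delacroix: $35,700 | Kowalski: $25,475 | Ibarra: $4,500

Combined billable hours = 4,123.
Unconstrained shares: Vance 5,211.45; Sato 12,042.95; Delacroix 34,372.17; Kowalski 24,515.30; Ibarra 4,333.12.
Cap binds for Vance ($2,300); balance $78,175 reallocated over remaining billable hours 3,856.
Remaining shares: Sato 12,508.81 → $12,500; Delacroix 35,701.81 → $35,700; Kowalski 25,463.64 → $25,475; Ibarra 4,500.74 → $4,500.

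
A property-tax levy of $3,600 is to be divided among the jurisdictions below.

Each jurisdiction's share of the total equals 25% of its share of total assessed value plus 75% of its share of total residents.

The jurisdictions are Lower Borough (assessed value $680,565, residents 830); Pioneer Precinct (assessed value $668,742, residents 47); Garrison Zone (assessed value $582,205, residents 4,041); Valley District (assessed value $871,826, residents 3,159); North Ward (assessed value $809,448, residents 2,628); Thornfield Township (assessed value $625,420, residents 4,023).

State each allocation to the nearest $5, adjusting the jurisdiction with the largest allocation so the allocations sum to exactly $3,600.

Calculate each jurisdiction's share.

Assessed value total 4,238,206; residents total 14,728.
Combined weights (25% assessed value + 75% residents): Lower Borough 0.0824; Pioneer Precinct 0.0418; Garrison Zone 0.2401; Valley District 0.2123; North Ward 0.1816; Thornfield Township 0.2418.
Proportional shares: Lower Borough 296.68; Pioneer Precinct 150.63; Garrison Zone 864.45; Valley District 764.26; North Ward 653.67; Thornfield Township 870.32.
Rounded to nearest $5: Lower Borough $295; Pioneer Precinct $150; Garrison Zone $865; Valley District $765; North Ward $655; Thornfield Township $870. Sum = $3,600.
Sum already equals the total — no adjustment.

Lower Borough: $295 | Pioneer Precinct: $150 | Garrison Zone: $865 | Valley District: $765 | North Ward: $655 | Thornfield Township: $870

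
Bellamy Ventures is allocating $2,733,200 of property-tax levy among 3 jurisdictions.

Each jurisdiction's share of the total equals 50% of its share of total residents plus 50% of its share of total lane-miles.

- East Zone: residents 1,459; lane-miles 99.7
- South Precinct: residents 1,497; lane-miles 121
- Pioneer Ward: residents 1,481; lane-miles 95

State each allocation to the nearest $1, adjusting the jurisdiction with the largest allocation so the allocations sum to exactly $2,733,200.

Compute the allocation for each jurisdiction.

Residents total 4,437; lane-miles total 315.7.
Combined weights (50% residents + 50% lane-miles): East Zone 0.3223; South Precinct 0.3603; Pioneer Ward 0.3174.
Pro-rata amounts: East Zone 880,953.99; South Precinct 984,861.32; Pioneer Ward 867,384.69.
After rounding ($1): East Zone $880,954; South Precinct $984,861; Pioneer Ward $867,385. Sum = $2,733,200.
Sum already equals the total — no adjustment.

East Zone: $880,954 · South Precinct: $984,861 · Pioneer Ward: $867,385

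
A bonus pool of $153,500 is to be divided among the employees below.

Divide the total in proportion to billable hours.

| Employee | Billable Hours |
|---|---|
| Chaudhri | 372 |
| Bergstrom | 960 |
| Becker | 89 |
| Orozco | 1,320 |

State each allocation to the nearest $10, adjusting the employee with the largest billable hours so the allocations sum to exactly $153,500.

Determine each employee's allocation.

Chaudhri: $20,830; Bergstrom: $53,760; Becker: $4,980; Orozco: $73,930

Total billable hours = 2,741.
Proportional shares: Chaudhri 372/2,741 × $153,500 = 20,832.54; Bergstrom 960/2,741 × $153,500 = 53,761.40; Becker 89/2,741 × $153,500 = 4,984.13; Orozco 1,320/2,741 × $153,500 = 73,921.93.
After rounding ($10): Chaudhri $20,830; Bergstrom $53,760; Becker $4,980; Orozco $73,920. Sum = $153,490.
Difference $153,500 − $153,490 = +$10 applied to largest billable hours (Orozco): Orozco becomes $73,930.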